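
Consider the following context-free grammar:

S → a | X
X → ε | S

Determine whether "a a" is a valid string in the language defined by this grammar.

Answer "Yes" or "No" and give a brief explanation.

No - no valid derivation exists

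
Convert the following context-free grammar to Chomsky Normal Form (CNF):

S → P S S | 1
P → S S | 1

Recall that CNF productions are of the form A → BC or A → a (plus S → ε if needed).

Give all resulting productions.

S → 1; P → 1; S → P X0; X0 → S S; P → S S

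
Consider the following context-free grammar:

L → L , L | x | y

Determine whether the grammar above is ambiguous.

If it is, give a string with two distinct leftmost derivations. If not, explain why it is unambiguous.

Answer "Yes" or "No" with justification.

Yes - the string 'y , x , y , x , y' has two distinct leftmost derivations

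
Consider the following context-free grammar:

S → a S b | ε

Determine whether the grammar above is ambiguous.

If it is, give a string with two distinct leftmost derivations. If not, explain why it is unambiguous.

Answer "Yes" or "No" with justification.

No - the grammar is unambiguous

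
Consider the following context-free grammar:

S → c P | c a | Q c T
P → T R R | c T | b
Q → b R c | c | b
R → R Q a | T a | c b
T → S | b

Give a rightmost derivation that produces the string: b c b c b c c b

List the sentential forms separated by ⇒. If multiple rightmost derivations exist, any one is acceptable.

S ⇒ Q c T ⇒ Q c S ⇒ Q c Q c T ⇒ Q c Q c b ⇒ Q c b R c c b ⇒ Q c b c b c c b ⇒ b c b c b c c b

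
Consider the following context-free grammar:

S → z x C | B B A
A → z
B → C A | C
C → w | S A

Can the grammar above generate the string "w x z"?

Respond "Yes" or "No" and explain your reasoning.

No - no valid derivation exists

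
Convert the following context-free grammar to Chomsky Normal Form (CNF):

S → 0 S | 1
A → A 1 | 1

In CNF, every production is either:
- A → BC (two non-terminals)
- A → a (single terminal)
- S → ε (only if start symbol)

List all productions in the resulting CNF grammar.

T0 → 0; S → 1; T1 → 1; A → 1; S → T0 S; A → A T1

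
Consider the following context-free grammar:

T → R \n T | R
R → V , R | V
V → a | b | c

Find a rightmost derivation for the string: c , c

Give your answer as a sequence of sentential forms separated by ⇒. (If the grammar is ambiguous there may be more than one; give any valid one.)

T ⇒ R ⇒ V , R ⇒ V , V ⇒ V , c ⇒ c , c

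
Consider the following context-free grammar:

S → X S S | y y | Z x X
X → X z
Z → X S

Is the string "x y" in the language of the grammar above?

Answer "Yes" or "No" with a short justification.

No - no valid derivation exists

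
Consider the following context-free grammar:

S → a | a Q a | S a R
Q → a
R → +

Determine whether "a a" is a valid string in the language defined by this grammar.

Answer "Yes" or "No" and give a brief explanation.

No - no valid derivation exists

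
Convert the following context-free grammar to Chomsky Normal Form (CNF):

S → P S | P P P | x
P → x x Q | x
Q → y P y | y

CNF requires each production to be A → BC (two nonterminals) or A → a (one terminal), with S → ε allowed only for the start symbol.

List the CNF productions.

S → x; TX → x; P → x; TY → y; Q → y; S → P S; S → P X0; X0 → P P; P → TX X1; X1 → TX Q; Q → TY X2; X2 → P TY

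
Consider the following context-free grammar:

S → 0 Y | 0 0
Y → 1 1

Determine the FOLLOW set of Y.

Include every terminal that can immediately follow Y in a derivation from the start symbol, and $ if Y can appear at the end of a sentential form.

We compute FOLLOW(Y) using the standard algorithm.
FOLLOW(S) starts with {$}.
FIRST(S) = {0}
FIRST(Y) = {1}
FOLLOW(S) = {$}
FOLLOW(Y) = {$}
Therefore, FOLLOW(Y) = {$}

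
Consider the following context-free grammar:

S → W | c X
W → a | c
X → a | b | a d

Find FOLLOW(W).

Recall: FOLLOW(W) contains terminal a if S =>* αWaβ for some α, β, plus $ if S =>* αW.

We compute FOLLOW(W) using the standard algorithm.
FOLLOW(S) starts with {$}.
FIRST(S) = {a, c}
FIRST(W) = {a, c}
FIRST(X) = {a, b}
FOLLOW(S) = {$}
FOLLOW(W) = {$}
FOLLOW(X) = {$}
Therefore, FOLLOW(W) = {$}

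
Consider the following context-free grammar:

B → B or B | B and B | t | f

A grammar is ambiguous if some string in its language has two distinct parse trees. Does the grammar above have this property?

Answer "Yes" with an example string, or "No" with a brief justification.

Yes - the string 'f or f and t and t or f or t' has two distinct parse trees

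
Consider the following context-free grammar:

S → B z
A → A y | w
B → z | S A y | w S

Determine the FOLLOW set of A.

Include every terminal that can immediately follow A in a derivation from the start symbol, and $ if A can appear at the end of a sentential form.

We compute FOLLOW(A) using the standard algorithm.
FOLLOW(S) starts with {$}.
FIRST(A) = {w}
FIRST(B) = {w, z}
FIRST(S) = {w, z}
FOLLOW(A) = {y}
FOLLOW(B) = {z}
FOLLOW(S) = {$, w, z}
Therefore, FOLLOW(A) = {y}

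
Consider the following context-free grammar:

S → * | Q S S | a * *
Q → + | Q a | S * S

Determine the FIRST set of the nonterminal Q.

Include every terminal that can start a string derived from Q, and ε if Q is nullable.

We compute FIRST(Q) using the standard algorithm.
FIRST(Q) = {*, +, a}
FIRST(S) = {*, +, a}
Therefore, FIRST(Q) = {*, +, a}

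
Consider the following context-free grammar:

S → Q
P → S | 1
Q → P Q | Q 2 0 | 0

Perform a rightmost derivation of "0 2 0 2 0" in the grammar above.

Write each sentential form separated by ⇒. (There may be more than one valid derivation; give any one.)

S ⇒ Q ⇒ Q 2 0 ⇒ Q 2 0 2 0 ⇒ 0 2 0 2 0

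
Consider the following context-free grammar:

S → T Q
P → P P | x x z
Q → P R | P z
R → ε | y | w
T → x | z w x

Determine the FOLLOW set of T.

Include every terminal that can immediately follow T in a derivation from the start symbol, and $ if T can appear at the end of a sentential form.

We compute FOLLOW(T) using the standard algorithm.
FOLLOW(S) starts with {$}.
FIRST(P) = {x}
FIRST(Q) = {x}
FIRST(R) = {w, y, ε}
FIRST(S) = {x, z}
FIRST(T) = {x, z}
FOLLOW(P) = {$, w, x, y, z}
FOLLOW(Q) = {$}
FOLLOW(R) = {$}
FOLLOW(S) = {$}
FOLLOW(T) = {x}
Therefore, FOLLOW(T) = {x}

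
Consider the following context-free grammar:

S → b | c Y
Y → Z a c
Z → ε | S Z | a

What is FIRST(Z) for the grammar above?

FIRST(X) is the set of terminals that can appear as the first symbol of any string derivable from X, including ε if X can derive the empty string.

We compute FIRST(Z) using the standard algorithm.
FIRST(S) = {b, c}
FIRST(Y) = {a, b, c}
FIRST(Z) = {a, b, c, ε}
Therefore, FIRST(Z) = {a, b, c, ε}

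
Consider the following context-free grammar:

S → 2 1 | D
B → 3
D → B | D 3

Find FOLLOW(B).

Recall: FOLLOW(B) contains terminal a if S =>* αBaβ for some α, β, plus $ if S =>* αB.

We compute FOLLOW(B) using the standard algorithm.
FOLLOW(S) starts with {$}.
FIRST(B) = {3}
FIRST(D) = {3}
FIRST(S) = {2, 3}
FOLLOW(B) = {$, 3}
FOLLOW(D) = {$, 3}
FOLLOW(S) = {$}
Therefore, FOLLOW(B) = {$, 3}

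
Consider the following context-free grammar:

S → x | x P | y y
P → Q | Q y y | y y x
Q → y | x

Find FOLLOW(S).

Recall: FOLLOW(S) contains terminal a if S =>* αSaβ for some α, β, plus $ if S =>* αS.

We compute FOLLOW(S) using the standard algorithm.
FOLLOW(S) starts with {$}.
FIRST(P) = {x, y}
FIRST(Q) = {x, y}
FIRST(S) = {x, y}
FOLLOW(P) = {$}
FOLLOW(Q) = {$, y}
FOLLOW(S) = {$}
Therefore, FOLLOW(S) = {$}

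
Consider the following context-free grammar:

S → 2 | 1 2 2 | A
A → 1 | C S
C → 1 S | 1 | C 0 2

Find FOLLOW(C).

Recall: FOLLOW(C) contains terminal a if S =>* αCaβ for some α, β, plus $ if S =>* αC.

We compute FOLLOW(C) using the standard algorithm.
FOLLOW(S) starts with {$}.
FIRST(A) = {1}
FIRST(C) = {1}
FIRST(S) = {1, 2}
FOLLOW(A) = {$, 0, 1, 2}
FOLLOW(C) = {0, 1, 2}
FOLLOW(S) = {$, 0, 1, 2}
Therefore, FOLLOW(C) = {0, 1, 2}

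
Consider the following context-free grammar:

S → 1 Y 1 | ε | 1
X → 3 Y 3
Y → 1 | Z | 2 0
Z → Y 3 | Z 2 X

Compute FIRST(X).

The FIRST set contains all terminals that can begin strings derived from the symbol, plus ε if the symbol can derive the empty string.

We compute FIRST(X) using the standard algorithm.
FIRST(S) = {1, ε}
FIRST(X) = {3}
FIRST(Y) = {1, 2}
FIRST(Z) = {1, 2}
Therefore, FIRST(X) = {3}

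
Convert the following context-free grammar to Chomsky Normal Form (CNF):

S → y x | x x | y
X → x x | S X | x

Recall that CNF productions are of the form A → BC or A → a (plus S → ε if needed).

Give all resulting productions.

TY → y; TX → x; S → y; X → x; S → TY TX; S → TX TX; X → TX TX; X → S X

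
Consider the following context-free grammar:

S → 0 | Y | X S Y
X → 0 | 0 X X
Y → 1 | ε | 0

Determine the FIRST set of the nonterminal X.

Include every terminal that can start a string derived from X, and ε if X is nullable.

We compute FIRST(X) using the standard algorithm.
FIRST(S) = {0, 1, ε}
FIRST(X) = {0}
FIRST(Y) = {0, 1, ε}
Therefore, FIRST(X) = {0}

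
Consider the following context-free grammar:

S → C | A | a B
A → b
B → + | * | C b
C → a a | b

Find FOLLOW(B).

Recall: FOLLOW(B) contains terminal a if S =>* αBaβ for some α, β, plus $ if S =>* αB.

We compute FOLLOW(B) using the standard algorithm.
FOLLOW(S) starts with {$}.
FIRST(A) = {b}
FIRST(B) = {*, +, a, b}
FIRST(C) = {a, b}
FIRST(S) = {a, b}
FOLLOW(A) = {$}
FOLLOW(B) = {$}
FOLLOW(C) = {$, b}
FOLLOW(S) = {$}
Therefore, FOLLOW(B) = {$}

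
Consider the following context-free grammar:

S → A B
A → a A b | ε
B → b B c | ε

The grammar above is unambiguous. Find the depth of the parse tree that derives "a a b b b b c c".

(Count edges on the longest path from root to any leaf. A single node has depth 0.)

4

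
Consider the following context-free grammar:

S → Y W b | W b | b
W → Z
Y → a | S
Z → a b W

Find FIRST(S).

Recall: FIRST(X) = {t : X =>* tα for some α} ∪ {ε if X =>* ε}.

We compute FIRST(S) using the standard algorithm.
FIRST(S) = {a, b}
FIRST(W) = {a}
FIRST(Y) = {a, b}
FIRST(Z) = {a}
Therefore, FIRST(S) = {a, b}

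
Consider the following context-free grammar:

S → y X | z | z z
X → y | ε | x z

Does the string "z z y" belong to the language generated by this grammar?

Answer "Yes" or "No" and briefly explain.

No - no valid derivation exists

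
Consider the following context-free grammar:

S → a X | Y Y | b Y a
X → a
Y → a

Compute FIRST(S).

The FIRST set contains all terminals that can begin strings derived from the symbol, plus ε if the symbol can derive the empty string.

We compute FIRST(S) using the standard algorithm.
FIRST(S) = {a, b}
FIRST(X) = {a}
FIRST(Y) = {a}
Therefore, FIRST(S) = {a, b}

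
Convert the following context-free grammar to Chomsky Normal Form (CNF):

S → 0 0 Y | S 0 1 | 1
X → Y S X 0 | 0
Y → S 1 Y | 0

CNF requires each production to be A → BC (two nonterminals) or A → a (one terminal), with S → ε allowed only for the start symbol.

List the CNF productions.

T0 → 0; T1 → 1; S → 1; X → 0; Y → 0; S → T0 X0; X0 → T0 Y; S → S X1; X1 → T0 T1; X → Y X2; X2 → S X3; X3 → X T0; Y → S X4; X4 → T1 Y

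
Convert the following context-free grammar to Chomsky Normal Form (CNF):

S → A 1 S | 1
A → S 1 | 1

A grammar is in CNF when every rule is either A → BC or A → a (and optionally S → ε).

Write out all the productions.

T1 → 1; S → 1; A → 1; S → A X0; X0 → T1 S; A → S T1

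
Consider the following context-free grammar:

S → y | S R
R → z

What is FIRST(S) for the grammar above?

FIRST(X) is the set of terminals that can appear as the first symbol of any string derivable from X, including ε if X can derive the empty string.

We compute FIRST(S) using the standard algorithm.
FIRST(R) = {z}
FIRST(S) = {y}
Therefore, FIRST(S) = {y}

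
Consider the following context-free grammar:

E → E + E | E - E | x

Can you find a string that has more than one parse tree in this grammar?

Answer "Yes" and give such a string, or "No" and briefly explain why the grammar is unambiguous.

Yes - the string 'x - x + x - x + x' has two distinct parse trees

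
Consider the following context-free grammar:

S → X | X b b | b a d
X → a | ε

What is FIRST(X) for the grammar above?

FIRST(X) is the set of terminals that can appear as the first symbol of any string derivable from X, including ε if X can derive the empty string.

We compute FIRST(X) using the standard algorithm.
FIRST(S) = {a, b, ε}
FIRST(X) = {a, ε}
Therefore, FIRST(X) = {a, ε}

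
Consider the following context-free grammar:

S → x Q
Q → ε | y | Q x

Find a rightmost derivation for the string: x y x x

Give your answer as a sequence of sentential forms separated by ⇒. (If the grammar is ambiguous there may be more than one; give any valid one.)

S ⇒ x Q ⇒ x Q x ⇒ x Q x x ⇒ x y x x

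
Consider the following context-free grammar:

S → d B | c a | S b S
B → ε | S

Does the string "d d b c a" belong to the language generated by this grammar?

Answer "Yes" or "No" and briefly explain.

Yes - a valid derivation exists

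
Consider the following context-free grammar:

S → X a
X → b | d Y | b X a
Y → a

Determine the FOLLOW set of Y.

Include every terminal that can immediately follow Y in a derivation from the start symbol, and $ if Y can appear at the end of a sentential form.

We compute FOLLOW(Y) using the standard algorithm.
FOLLOW(S) starts with {$}.
FIRST(S) = {b, d}
FIRST(X) = {b, d}
FIRST(Y) = {a}
FOLLOW(S) = {$}
FOLLOW(X) = {a}
FOLLOW(Y) = {a}
Therefore, FOLLOW(Y) = {a}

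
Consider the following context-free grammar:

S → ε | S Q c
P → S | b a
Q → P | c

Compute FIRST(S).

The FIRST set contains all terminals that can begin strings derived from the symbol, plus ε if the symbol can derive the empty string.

We compute FIRST(S) using the standard algorithm.
FIRST(P) = {b, c, ε}
FIRST(Q) = {b, c, ε}
FIRST(S) = {b, c, ε}
Therefore, FIRST(S) = {b, c, ε}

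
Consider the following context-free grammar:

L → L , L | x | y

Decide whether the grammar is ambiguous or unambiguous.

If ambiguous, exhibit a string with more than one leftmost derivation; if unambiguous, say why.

Ambiguous - the string 'x , y , x , y , x' has two distinct leftmost derivations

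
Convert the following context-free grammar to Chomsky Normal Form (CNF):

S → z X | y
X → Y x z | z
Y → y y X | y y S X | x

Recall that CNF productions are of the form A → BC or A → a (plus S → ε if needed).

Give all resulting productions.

TZ → z; S → y; TX → x; X → z; TY → y; Y → x; S → TZ X; X → Y X0; X0 → TX TZ; Y → TY X1; X1 → TY X; Y → TY X2; X2 → TY X3; X3 → S X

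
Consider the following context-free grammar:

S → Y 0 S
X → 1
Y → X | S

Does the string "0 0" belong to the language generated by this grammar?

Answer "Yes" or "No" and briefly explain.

No - no valid derivation exists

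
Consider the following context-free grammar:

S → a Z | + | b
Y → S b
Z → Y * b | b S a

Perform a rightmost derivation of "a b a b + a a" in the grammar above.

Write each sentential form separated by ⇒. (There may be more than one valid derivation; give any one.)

S ⇒ a Z ⇒ a b S a ⇒ a b a Z a ⇒ a b a b S a a ⇒ a b a b + a a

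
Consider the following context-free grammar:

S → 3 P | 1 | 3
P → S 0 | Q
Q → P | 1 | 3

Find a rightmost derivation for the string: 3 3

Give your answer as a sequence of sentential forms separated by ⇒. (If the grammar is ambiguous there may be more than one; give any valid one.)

S ⇒ 3 P ⇒ 3 Q ⇒ 3 3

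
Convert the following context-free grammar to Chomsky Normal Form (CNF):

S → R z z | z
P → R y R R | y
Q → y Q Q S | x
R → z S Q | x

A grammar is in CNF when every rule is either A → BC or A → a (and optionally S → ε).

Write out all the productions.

TZ → z; S → z; TY → y; P → y; Q → x; R → x; S → R X0; X0 → TZ TZ; P → R X1; X1 → TY X2; X2 → R R; Q → TY X3; X3 → Q X4; X4 → Q S; R → TZ X5; X5 → S Q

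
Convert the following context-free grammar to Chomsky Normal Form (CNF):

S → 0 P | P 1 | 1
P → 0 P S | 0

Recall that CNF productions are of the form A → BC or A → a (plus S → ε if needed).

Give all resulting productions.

T0 → 0; T1 → 1; S → 1; P → 0; S → T0 P; S → P T1; P → T0 X0; X0 → P S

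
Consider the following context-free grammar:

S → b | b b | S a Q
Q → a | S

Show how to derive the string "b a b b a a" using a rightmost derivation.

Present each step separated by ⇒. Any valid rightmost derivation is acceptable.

S ⇒ S a Q ⇒ S a a ⇒ S a Q a a ⇒ S a S a a ⇒ S a b b a a ⇒ b a b b a a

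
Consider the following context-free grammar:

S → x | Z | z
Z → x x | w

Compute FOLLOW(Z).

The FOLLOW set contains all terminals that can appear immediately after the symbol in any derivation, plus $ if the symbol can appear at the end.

We compute FOLLOW(Z) using the standard algorithm.
FOLLOW(S) starts with {$}.
FIRST(S) = {w, x, z}
FIRST(Z) = {w, x}
FOLLOW(S) = {$}
FOLLOW(Z) = {$}
Therefore, FOLLOW(Z) = {$}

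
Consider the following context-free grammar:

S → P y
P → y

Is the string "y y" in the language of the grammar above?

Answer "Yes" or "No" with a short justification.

Yes - a valid derivation exists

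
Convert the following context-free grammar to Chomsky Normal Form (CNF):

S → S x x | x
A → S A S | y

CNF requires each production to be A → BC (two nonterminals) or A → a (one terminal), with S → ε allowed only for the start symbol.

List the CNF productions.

TX → x; S → x; A → y; S → S X0; X0 → TX TX; A → S X1; X1 → A S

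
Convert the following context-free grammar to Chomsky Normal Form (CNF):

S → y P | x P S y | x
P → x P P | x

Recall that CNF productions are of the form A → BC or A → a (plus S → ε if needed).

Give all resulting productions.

TY → y; TX → x; S → x; P → x; S → TY P; S → TX X0; X0 → P X1; X1 → S TY; P → TX X2; X2 → P P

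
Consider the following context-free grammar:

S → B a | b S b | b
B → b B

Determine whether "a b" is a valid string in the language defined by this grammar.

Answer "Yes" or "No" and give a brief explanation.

No - no valid derivation exists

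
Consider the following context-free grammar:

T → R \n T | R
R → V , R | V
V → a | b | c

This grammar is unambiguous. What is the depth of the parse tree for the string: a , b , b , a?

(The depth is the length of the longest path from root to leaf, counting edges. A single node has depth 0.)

6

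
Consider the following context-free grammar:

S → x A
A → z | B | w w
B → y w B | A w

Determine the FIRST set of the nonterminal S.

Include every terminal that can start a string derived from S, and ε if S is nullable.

We compute FIRST(S) using the standard algorithm.
FIRST(A) = {w, y, z}
FIRST(B) = {w, y, z}
FIRST(S) = {x}
Therefore, FIRST(S) = {x}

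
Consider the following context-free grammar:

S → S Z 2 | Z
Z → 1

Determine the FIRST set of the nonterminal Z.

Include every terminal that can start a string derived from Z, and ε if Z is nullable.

We compute FIRST(Z) using the standard algorithm.
FIRST(S) = {1}
FIRST(Z) = {1}
Therefore, FIRST(Z) = {1}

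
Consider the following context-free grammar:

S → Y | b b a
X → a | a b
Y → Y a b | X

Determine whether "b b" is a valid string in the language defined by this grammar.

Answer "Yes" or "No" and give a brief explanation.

No - no valid derivation exists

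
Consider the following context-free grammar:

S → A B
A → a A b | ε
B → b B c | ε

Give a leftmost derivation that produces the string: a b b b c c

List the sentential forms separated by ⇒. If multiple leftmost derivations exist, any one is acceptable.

S ⇒ A B ⇒ a A b B ⇒ a b B ⇒ a b b B c ⇒ a b b b B c c ⇒ a b b b c c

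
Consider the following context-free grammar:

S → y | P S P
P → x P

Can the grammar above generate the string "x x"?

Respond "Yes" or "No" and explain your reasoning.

No - no valid derivation exists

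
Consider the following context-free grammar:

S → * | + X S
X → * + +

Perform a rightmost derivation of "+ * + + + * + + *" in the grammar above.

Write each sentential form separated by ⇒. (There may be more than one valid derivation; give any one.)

S ⇒ + X S ⇒ + X + X S ⇒ + X + X * ⇒ + X + * + + * ⇒ + * + + + * + + *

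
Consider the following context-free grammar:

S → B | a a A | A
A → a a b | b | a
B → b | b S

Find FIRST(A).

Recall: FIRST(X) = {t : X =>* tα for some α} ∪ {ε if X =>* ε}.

We compute FIRST(A) using the standard algorithm.
FIRST(A) = {a, b}
FIRST(B) = {b}
FIRST(S) = {a, b}
Therefore, FIRST(A) = {a, b}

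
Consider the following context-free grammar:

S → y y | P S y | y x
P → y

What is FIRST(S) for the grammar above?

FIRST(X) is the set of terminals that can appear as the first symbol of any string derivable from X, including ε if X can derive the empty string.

We compute FIRST(S) using the standard algorithm.
FIRST(P) = {y}
FIRST(S) = {y}
Therefore, FIRST(S) = {y}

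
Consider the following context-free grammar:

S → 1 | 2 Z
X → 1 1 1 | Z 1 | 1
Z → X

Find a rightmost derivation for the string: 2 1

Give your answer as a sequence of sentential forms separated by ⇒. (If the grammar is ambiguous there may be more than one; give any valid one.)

S ⇒ 2 Z ⇒ 2 X ⇒ 2 1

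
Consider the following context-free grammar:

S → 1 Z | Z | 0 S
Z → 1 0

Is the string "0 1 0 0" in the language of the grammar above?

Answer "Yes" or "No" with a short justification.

No - no valid derivation exists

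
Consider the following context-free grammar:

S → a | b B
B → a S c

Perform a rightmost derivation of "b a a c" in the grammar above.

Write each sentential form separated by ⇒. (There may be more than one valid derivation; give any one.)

S ⇒ b B ⇒ b a S c ⇒ b a a c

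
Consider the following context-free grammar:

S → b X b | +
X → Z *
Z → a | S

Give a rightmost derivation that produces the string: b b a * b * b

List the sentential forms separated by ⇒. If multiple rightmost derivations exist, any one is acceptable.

S ⇒ b X b ⇒ b Z * b ⇒ b S * b ⇒ b b X b * b ⇒ b b Z * b * b ⇒ b b a * b * b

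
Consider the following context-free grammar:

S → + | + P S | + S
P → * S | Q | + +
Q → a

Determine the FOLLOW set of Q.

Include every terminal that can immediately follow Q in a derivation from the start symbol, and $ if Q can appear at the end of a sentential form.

We compute FOLLOW(Q) using the standard algorithm.
FOLLOW(S) starts with {$}.
FIRST(P) = {*, +, a}
FIRST(Q) = {a}
FIRST(S) = {+}
FOLLOW(P) = {+}
FOLLOW(Q) = {+}
FOLLOW(S) = {$, +}
Therefore, FOLLOW(Q) = {+}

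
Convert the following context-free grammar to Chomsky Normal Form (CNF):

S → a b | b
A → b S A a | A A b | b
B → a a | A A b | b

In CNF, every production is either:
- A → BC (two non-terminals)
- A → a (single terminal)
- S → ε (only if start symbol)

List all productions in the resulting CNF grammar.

TA → a; TB → b; S → b; A → b; B → b; S → TA TB; A → TB X0; X0 → S X1; X1 → A TA; A → A X2; X2 → A TB; B → TA TA; B → A X3; X3 → A TB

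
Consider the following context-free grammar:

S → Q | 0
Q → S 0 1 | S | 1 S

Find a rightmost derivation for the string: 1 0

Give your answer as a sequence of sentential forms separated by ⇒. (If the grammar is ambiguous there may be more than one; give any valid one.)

S ⇒ Q ⇒ 1 S ⇒ 1 0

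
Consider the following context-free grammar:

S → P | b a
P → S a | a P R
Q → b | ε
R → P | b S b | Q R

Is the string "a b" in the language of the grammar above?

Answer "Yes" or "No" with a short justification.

No - no valid derivation exists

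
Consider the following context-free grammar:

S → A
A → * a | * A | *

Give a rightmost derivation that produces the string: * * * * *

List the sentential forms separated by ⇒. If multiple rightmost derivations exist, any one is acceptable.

S ⇒ A ⇒ * A ⇒ * * A ⇒ * * * A ⇒ * * * * A ⇒ * * * * *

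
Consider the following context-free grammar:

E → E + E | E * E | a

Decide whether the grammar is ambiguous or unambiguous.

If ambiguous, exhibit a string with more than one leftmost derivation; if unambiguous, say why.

Ambiguous - the string 'a * a + a + a * a' has two distinct leftmost derivations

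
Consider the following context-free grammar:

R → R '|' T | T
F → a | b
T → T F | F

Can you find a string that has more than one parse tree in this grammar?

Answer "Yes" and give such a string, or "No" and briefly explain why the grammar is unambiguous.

No - the grammar is unambiguous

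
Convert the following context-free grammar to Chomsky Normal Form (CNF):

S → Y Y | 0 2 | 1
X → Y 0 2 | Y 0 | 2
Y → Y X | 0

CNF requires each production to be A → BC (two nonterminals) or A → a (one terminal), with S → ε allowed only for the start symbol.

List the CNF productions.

T0 → 0; T2 → 2; S → 1; X → 2; Y → 0; S → Y Y; S → T0 T2; X → Y X0; X0 → T0 T2; X → Y T0; Y → Y X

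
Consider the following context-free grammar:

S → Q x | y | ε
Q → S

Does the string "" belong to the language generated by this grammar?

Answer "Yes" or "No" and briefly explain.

Yes - a valid derivation exists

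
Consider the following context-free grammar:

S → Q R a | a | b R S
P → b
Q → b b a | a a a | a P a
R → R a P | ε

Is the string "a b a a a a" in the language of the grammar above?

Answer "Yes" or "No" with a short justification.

No - no valid derivation exists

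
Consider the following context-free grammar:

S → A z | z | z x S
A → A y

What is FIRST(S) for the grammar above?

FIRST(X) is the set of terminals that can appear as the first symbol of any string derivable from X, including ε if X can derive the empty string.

We compute FIRST(S) using the standard algorithm.
FIRST(A) = {}
FIRST(S) = {z}
Therefore, FIRST(S) = {z}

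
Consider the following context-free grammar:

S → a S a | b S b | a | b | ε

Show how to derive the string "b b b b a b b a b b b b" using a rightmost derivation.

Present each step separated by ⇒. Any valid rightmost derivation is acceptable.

S ⇒ b S b ⇒ b b S b b ⇒ b b b S b b b ⇒ b b b b S b b b b ⇒ b b b b a S a b b b b ⇒ b b b b a b S b a b b b b ⇒ b b b b a b b a b b b b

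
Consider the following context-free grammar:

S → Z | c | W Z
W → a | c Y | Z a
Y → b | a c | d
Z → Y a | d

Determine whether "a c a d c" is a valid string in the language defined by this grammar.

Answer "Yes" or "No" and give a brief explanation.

No - no valid derivation exists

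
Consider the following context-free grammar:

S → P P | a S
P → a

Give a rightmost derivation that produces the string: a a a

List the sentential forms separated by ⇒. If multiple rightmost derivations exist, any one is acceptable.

S ⇒ a S ⇒ a P P ⇒ a P a ⇒ a a a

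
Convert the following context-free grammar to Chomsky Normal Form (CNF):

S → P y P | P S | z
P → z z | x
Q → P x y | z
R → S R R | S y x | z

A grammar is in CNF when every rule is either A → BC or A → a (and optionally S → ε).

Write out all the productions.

TY → y; S → z; TZ → z; P → x; TX → x; Q → z; R → z; S → P X0; X0 → TY P; S → P S; P → TZ TZ; Q → P X1; X1 → TX TY; R → S X2; X2 → R R; R → S X3; X3 → TY TX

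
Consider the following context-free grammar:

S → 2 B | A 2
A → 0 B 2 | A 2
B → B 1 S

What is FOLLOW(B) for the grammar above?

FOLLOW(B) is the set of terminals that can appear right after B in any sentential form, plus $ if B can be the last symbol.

We compute FOLLOW(B) using the standard algorithm.
FOLLOW(S) starts with {$}.
FIRST(A) = {0}
FIRST(B) = {}
FIRST(S) = {0, 2}
FOLLOW(A) = {2}
FOLLOW(B) = {$, 1, 2}
FOLLOW(S) = {$, 1, 2}
Therefore, FOLLOW(B) = {$, 1, 2}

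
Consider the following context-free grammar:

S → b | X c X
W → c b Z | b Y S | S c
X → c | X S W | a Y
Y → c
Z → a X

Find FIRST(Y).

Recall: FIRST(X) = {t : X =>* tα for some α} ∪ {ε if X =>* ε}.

We compute FIRST(Y) using the standard algorithm.
FIRST(S) = {a, b, c}
FIRST(W) = {a, b, c}
FIRST(X) = {a, c}
FIRST(Y) = {c}
FIRST(Z) = {a}
Therefore, FIRST(Y) = {c}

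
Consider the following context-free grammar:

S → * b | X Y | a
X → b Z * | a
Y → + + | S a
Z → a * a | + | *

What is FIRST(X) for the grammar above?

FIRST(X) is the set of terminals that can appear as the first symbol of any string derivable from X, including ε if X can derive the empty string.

We compute FIRST(X) using the standard algorithm.
FIRST(S) = {*, a, b}
FIRST(X) = {a, b}
FIRST(Y) = {*, +, a, b}
FIRST(Z) = {*, +, a}
Therefore, FIRST(X) = {a, b}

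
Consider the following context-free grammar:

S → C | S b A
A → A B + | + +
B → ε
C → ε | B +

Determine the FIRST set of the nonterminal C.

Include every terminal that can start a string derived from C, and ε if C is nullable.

We compute FIRST(C) using the standard algorithm.
FIRST(A) = {+}
FIRST(B) = {ε}
FIRST(C) = {+, ε}
FIRST(S) = {+, b, ε}
Therefore, FIRST(C) = {+, ε}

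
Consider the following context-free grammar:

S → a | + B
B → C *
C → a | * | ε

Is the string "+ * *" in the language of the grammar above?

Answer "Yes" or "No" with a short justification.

Yes - a valid derivation exists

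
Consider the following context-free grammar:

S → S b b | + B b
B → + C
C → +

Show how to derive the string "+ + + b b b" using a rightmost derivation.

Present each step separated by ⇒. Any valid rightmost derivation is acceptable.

S ⇒ S b b ⇒ + B b b b ⇒ + + C b b b ⇒ + + + b b b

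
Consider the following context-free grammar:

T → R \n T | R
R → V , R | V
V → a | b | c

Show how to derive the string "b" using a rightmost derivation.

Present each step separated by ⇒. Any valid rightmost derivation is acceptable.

T ⇒ R ⇒ V ⇒ b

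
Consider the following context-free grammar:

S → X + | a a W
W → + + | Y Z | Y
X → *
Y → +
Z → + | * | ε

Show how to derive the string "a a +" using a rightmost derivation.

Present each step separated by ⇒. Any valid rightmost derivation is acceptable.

S ⇒ a a W ⇒ a a Y ⇒ a a +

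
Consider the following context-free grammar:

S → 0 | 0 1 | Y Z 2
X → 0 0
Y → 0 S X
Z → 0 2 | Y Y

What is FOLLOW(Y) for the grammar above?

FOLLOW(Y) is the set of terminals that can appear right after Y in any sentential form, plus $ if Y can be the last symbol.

We compute FOLLOW(Y) using the standard algorithm.
FOLLOW(S) starts with {$}.
FIRST(S) = {0}
FIRST(X) = {0}
FIRST(Y) = {0}
FIRST(Z) = {0}
FOLLOW(S) = {$, 0}
FOLLOW(X) = {0, 2}
FOLLOW(Y) = {0, 2}
FOLLOW(Z) = {2}
Therefore, FOLLOW(Y) = {0, 2}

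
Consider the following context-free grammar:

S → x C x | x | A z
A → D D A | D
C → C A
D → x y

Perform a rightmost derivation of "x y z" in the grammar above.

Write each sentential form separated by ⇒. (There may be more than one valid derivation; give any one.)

S ⇒ A z ⇒ D z ⇒ x y z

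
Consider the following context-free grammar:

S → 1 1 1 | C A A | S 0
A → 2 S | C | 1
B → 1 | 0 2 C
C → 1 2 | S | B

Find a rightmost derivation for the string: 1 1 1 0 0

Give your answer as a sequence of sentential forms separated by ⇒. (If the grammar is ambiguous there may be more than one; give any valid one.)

S ⇒ S 0 ⇒ S 0 0 ⇒ 1 1 1 0 0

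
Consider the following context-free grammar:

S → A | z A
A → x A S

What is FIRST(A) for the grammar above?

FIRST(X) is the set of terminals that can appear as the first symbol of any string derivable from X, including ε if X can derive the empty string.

We compute FIRST(A) using the standard algorithm.
FIRST(A) = {x}
FIRST(S) = {x, z}
Therefore, FIRST(A) = {x}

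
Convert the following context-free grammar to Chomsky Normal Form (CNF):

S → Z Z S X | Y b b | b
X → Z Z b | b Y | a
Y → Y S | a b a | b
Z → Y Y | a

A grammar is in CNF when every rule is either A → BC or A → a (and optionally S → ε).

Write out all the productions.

TB → b; S → b; X → a; TA → a; Y → b; Z → a; S → Z X0; X0 → Z X1; X1 → S X; S → Y X2; X2 → TB TB; X → Z X3; X3 → Z TB; X → TB Y; Y → Y S; Y → TA X4; X4 → TB TA; Z → Y Y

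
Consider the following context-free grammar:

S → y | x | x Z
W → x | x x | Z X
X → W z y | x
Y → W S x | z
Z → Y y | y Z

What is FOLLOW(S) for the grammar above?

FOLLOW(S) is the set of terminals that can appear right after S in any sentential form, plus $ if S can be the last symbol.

We compute FOLLOW(S) using the standard algorithm.
FOLLOW(S) starts with {$}.
FIRST(S) = {x, y}
FIRST(W) = {x, y, z}
FIRST(X) = {x, y, z}
FIRST(Y) = {x, y, z}
FIRST(Z) = {x, y, z}
FOLLOW(S) = {$, x}
FOLLOW(W) = {x, y, z}
FOLLOW(X) = {x, y, z}
FOLLOW(Y) = {y}
FOLLOW(Z) = {$, x, y, z}
Therefore, FOLLOW(S) = {$, x}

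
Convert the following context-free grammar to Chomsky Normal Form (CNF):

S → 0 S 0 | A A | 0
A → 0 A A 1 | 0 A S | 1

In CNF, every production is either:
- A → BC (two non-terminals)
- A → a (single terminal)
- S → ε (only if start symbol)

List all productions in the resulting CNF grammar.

T0 → 0; S → 0; T1 → 1; A → 1; S → T0 X0; X0 → S T0; S → A A; A → T0 X1; X1 → A X2; X2 → A T1; A → T0 X3; X3 → A S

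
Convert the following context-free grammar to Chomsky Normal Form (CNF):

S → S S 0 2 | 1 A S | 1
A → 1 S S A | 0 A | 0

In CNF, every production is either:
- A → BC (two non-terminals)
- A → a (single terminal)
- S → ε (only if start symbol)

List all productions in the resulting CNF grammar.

T0 → 0; T2 → 2; T1 → 1; S → 1; A → 0; S → S X0; X0 → S X1; X1 → T0 T2; S → T1 X2; X2 → A S; A → T1 X3; X3 → S X4; X4 → S A; A → T0 A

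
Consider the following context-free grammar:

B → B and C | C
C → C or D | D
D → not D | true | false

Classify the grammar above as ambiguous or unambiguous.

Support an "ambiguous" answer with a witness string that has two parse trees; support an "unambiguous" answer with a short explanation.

Unambiguous - every string in the language has a unique parse tree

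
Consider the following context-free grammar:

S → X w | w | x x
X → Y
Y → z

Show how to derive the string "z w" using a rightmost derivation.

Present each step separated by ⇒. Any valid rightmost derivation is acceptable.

S ⇒ X w ⇒ Y w ⇒ z w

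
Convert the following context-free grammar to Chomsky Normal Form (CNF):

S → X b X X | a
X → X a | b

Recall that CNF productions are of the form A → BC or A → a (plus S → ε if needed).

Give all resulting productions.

TB → b; S → a; TA → a; X → b; S → X X0; X0 → TB X1; X1 → X X; X → X TA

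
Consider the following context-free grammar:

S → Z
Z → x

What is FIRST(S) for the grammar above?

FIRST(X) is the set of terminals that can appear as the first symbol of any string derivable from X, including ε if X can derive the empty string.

We compute FIRST(S) using the standard algorithm.
FIRST(S) = {x}
FIRST(Z) = {x}
Therefore, FIRST(S) = {x}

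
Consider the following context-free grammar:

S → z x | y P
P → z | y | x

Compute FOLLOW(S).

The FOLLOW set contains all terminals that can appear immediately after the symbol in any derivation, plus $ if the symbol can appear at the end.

We compute FOLLOW(S) using the standard algorithm.
FOLLOW(S) starts with {$}.
FIRST(P) = {x, y, z}
FIRST(S) = {y, z}
FOLLOW(P) = {$}
FOLLOW(S) = {$}
Therefore, FOLLOW(S) = {$}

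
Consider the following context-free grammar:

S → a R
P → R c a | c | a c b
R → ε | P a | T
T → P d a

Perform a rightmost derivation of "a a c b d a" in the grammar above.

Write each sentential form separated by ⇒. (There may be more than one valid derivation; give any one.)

S ⇒ a R ⇒ a T ⇒ a P d a ⇒ a a c b d a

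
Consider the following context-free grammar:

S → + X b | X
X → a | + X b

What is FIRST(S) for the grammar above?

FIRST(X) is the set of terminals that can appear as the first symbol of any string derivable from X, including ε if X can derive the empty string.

We compute FIRST(S) using the standard algorithm.
FIRST(S) = {+, a}
FIRST(X) = {+, a}
Therefore, FIRST(S) = {+, a}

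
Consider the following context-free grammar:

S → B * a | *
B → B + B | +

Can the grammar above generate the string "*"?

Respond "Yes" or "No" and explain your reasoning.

Yes - a valid derivation exists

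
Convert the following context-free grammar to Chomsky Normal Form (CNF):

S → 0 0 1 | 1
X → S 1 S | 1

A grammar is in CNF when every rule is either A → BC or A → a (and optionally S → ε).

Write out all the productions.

T0 → 0; T1 → 1; S → 1; X → 1; S → T0 X0; X0 → T0 T1; X → S X1; X1 → T1 S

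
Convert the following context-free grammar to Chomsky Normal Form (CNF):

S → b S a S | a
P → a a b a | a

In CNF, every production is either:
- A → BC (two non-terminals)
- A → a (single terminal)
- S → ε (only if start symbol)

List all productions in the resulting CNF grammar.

TB → b; TA → a; S → a; P → a; S → TB X0; X0 → S X1; X1 → TA S; P → TA X2; X2 → TA X3; X3 → TB TA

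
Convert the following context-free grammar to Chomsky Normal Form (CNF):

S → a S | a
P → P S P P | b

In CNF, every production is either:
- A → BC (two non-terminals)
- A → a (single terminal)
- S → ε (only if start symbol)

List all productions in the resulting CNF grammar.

TA → a; S → a; P → b; S → TA S; P → P X0; X0 → S X1; X1 → P P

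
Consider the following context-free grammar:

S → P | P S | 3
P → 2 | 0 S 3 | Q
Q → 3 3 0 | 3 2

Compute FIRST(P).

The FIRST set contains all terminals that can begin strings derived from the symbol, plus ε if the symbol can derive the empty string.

We compute FIRST(P) using the standard algorithm.
FIRST(P) = {0, 2, 3}
FIRST(Q) = {3}
FIRST(S) = {0, 2, 3}
Therefore, FIRST(P) = {0, 2, 3}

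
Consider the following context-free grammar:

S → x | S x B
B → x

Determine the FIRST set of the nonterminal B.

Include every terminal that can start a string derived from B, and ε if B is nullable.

We compute FIRST(B) using the standard algorithm.
FIRST(B) = {x}
FIRST(S) = {x}
Therefore, FIRST(B) = {x}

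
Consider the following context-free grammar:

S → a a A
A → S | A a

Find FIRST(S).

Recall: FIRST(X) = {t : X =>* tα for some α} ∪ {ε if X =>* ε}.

We compute FIRST(S) using the standard algorithm.
FIRST(A) = {a}
FIRST(S) = {a}
Therefore, FIRST(S) = {a}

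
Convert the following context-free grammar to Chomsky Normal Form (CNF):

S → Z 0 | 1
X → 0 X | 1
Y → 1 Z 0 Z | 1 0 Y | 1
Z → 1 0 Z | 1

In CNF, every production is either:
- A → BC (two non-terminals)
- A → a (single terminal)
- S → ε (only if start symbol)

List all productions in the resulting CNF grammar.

T0 → 0; S → 1; X → 1; T1 → 1; Y → 1; Z → 1; S → Z T0; X → T0 X; Y → T1 X0; X0 → Z X1; X1 → T0 Z; Y → T1 X2; X2 → T0 Y; Z → T1 X3; X3 → T0 Z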